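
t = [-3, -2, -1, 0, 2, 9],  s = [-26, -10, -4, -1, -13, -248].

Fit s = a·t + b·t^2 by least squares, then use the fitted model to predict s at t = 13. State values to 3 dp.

Setting ∂/∂a … = 0 gives: 99·a + 701·b = -2156;  701·a + 6675·b = -20418.
(Σt·t = 99, Σt·t^2 = 701, Σt^2·t^2 = 6675, Σt·s = -2156, Σt^2·s = -20418.)
Eliminating b: 6675·(row 1) − 701·(row 2) gives 169424·a = 6675·(-2156) − 701·(-20418) = -78282, so a = -39141/84712.
Then b = ((-20418) − 701·(-39141/84712))/6675 = -255013/84712.
At t = 13: ŝ = (-39141/84712)·(13) + (-255013/84712)·(169) = -21803015/42356.

ŝ = -514.756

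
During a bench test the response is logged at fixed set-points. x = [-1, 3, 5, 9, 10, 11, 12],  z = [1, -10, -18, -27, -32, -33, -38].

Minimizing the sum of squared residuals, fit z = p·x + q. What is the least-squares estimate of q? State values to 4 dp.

q = -1.9358

Setting ∂/∂p … = 0 gives: 481·p + 49·q = -1503;  49·p + 7·q = -157.
(Σx·x = 481, Σx = 49, Σ1 = 7, Σx·z = -1503, Σz = -157.)
Δ = 481·7 − 49² = 966.
p = ((-1503)·7 − 49·(-157))/966 = -202/69; q = (481·(-157) − 49·(-1503))/966 = -935/483.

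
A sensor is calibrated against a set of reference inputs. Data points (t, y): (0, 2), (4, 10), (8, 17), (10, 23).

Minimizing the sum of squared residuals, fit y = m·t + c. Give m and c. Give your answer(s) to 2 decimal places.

Compute the Gram sums: Σt·t = 180, Σt = 22, Σ1 = 4.
And Σt·y = 406, Σy = 52.
Determinant 180·4 − 22² = 236.
m = (406·4 − 22·52)/236 = 120/59; c = (180·52 − 22·406)/236 = 107/59.

m = 2.03, c = 1.81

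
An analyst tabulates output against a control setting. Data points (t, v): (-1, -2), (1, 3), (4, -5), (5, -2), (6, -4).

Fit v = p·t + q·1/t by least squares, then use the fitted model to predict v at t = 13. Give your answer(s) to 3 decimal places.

v̂ = -10.442

The normal equations are: 79·p + 5·q = -49;  5·p + (7669/3600)·q = 161/60.
det = 79·(7669/3600) − 5² = 515851/3600.
p = ((-49)·(7669/3600) − 5·(161/60))/(515851/3600) = -60583/73693; q = (79·(161/60) − 5·(-49))/(515851/3600) = 235020/73693.
At t = 13: v̂ = (-60583/73693)·(13) + (235020/73693)·(1/13) = -10003507/958009.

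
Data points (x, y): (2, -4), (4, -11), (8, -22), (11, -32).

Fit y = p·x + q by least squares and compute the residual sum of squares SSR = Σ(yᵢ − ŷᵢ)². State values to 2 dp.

SSR = 0.87

Sums needed: Σx·x = 205, Σx = 25, Σ1 = 4.
For Mᵀy: Σx·y = -580, Σy = -69.
MᵀM·[p, q]ᵀ = Mᵀy becomes [[205, 25]; [25, 4]]·[p, q]ᵀ = [-580, -69]ᵀ.
Determinant 205·4 − 25² = 195.
p = ((-580)·4 − 25·(-69))/195 = -119/39; q = (205·(-69) − 25·(-580))/195 = 71/39.
Residuals: 11/39, -8/13, 23/39, -10/39; SSR = 34/39.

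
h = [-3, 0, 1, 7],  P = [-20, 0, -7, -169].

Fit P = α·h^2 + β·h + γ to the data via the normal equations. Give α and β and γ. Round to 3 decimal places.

α = -3.047, β = -2.729, γ = -0.653

The normal equations are: 2483·α + 317·β + 59·γ = -8468;  317·α + 59·β + 5·γ = -1130;  59·α + 5·β + 4·γ = -196.
(Σh^2·h^2 = 2483, Σh^2·h = 317, Σh^2 = 59, Σh·h = 59, Σh = 5, Σ1 = 4, Σh^2·P = -8468, Σh·P = -1130, ΣP = -196.)
Row-reducing yields α = -52607/17268, β = -47119/17268, γ = -940/1439.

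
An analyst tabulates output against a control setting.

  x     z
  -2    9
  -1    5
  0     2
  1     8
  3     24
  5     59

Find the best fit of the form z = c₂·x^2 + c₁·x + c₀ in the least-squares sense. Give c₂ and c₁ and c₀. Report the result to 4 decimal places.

From the data, Σx^2·x^2 = 724, Σx^2·x = 144, Σx^2 = 40, Σx·x = 40, Σx = 6, Σ1 = 6.
For Mᵀz: Σx^2·z = 1740, Σx·z = 352, Σz = 107.
MᵀM·[c₂, c₁, c₀]ᵀ = Mᵀz becomes [[724, 144, 40]; [144, 40, 6]; [40, 6, 6]]·[c₂, c₁, c₀]ᵀ = [1740, 352, 107]ᵀ.
Row-reducing yields c₂ = 707/355, c₁ = 791/710, c₀ = 1222/355.

c₂ = 1.9915, c₁ = 1.1141, c₀ = 3.4423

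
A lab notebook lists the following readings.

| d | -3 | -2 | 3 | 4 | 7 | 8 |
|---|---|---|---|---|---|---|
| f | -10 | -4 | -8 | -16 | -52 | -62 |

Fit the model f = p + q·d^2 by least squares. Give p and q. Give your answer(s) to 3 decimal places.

p = -0.216, q = -0.998

Normal-equation sums: Σ1 = 6, Σd^2 = 151, Σd^2·d^2 = 6931.
And Σf = -152, Σd^2·f = -6950.
Δ = 6·6931 − 151² = 18785.
p = ((-152)·6931 − 151·(-6950))/18785 = -4062/18785; q = (6·(-6950) − 151·(-152))/18785 = -18748/18785.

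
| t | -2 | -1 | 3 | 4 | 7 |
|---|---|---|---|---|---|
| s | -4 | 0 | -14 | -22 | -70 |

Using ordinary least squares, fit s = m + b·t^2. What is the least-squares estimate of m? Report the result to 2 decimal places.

Entries of XᵀX: Σ1 = 5, Σt^2 = 79, Σt^2·t^2 = 2755.
Moment sums: Σs = -110, Σt^2·s = -3924.
So XᵀX·[m, b]ᵀ = Xᵀs: [[5, 79]; [79, 2755]]·[m, b]ᵀ = [-110, -3924]ᵀ.
det = 5·2755 − 79² = 7534.
m = ((-110)·2755 − 79·(-3924))/7534 = 3473/3767; b = (5·(-3924) − 79·(-110))/7534 = -5465/3767.

m = 0.92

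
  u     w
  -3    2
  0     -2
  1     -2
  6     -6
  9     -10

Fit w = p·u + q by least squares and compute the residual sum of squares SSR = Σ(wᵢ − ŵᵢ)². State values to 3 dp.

The normal system XᵀX·[p, q]ᵀ = Xᵀw is [[127, 13]; [13, 5]]·[p, q]ᵀ = [-134, -18]ᵀ.
Δ = 127·5 − 13² = 466.
p = ((-134)·5 − 13·(-18))/466 = -218/233; q = (127·(-18) − 13·(-134))/466 = -272/233.
Residuals: 84/233, -194/233, 24/233, 182/233, -96/233; SSR = 376/233.

SSR = 1.614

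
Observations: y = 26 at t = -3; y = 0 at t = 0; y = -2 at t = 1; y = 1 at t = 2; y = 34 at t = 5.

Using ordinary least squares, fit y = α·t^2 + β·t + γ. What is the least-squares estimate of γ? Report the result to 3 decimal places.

Normal-equation sums: Σt^2·t^2 = 723, Σt^2·t = 107, Σt^2 = 39, Σt·t = 39, Σt = 5, Σ1 = 5.
Moment sums: Σt^2·y = 1086, Σt·y = 92, Σy = 59.
Normal equations: [[723, 107, 39]; [107, 39, 5]; [39, 5, 5]]·[α, β, γ]ᵀ = [1086, 92, 59]ᵀ.
Row-reducing yields α = 2799/1414, β = -71835/24038, γ = -7832/12019.

γ = -0.652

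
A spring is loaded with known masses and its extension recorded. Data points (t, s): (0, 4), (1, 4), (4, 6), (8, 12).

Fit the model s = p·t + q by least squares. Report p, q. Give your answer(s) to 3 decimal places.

p = 1.019, q = 3.187

Forming MᵀM = [[81, 13]; [13, 4]] and Mᵀs = [124, 26]ᵀ gives MᵀM·[p, q]ᵀ = Mᵀs.
det = 81·4 − 13² = 155.
p = (124·4 − 13·26)/155 = 158/155; q = (81·26 − 13·124)/155 = 494/155.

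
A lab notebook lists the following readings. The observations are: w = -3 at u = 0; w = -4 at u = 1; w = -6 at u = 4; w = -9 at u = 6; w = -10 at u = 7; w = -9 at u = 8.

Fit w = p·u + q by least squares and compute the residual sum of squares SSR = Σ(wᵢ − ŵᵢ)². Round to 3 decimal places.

Normal-equation sums: Σu·u = 166, Σu = 26, Σ1 = 6.
Moment sums: Σu·w = -224, Σw = -41.
So AᵀA·[p, q]ᵀ = Aᵀw: [[166, 26]; [26, 6]]·[p, q]ᵀ = [-224, -41]ᵀ.
Eliminating q: 6·(row 1) − 26·(row 2) gives 320·p = 6·(-224) − 26·(-41) = -278, so p = -139/160.
Then q = ((-41) − 26·(-139/160))/6 = -491/160.
Residuals: 11/160, -1/16, 87/160, -23/32, -17/20, 163/160; SSR = 413/160.

SSR = 2.581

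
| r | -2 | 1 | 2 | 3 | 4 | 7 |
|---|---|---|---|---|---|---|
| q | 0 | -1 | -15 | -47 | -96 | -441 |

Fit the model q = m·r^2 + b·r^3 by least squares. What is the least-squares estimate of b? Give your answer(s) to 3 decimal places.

b = -0.993

Entries of MᵀM: Σr^2·r^2 = 2771, Σr^2·r^3 = 18075, Σr^3·r^3 = 122603.
Moment sums: Σr^2·q = -23629, Σr^3·q = -158797.
So MᵀM·[m, b]ᵀ = Mᵀq: [[2771, 18075]; [18075, 122603]]·[m, b]ᵀ = [-23629, -158797]ᵀ.
Δ = 2771·122603 − 18075² = 13027288.
m = ((-23629)·122603 − 18075·(-158797))/13027288 = -3341314/1628411; b = (2771·(-158797) − 18075·(-23629))/13027288 = -1616539/1628411.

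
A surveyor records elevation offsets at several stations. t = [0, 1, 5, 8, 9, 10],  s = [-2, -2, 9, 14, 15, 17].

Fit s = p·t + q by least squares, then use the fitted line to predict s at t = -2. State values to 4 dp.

ŝ = -6.5419

Setting ∂/∂p … = 0 gives: 271·p + 33·q = 460;  33·p + 6·q = 51.
(Σt·t = 271, Σt = 33, Σ1 = 6, Σt·s = 460, Σs = 51.)
Determinant 271·6 − 33² = 537.
p = (460·6 − 33·51)/537 = 359/179; q = (271·51 − 33·460)/537 = -453/179.
At t = -2: ŝ = (359/179)·(-2) + (-453/179)·(1) = -1171/179.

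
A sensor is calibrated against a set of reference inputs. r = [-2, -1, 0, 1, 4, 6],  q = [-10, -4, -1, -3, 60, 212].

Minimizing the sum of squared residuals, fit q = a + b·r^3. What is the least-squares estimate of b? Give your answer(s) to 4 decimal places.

b = 0.9925

XᵀX·[a, b]ᵀ = Xᵀq reads: 6·a + 272·b = 254;  272·a + 50818·b = 49713.
(Σ1 = 6, Σr^3 = 272, Σr^3·r^3 = 50818, Σq = 254, Σr^3·q = 49713.)
Δ = 6·50818 − 272² = 230924.
a = (254·50818 − 272·49713)/230924 = -153541/57731; b = (6·49713 − 272·254)/230924 = 114595/115462.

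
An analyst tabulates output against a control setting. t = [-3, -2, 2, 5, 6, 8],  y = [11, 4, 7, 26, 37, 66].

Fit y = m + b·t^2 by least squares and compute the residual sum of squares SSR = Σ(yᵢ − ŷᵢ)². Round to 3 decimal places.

Sums needed: Σ1 = 6, Σt^2 = 142, Σt^2·t^2 = 6130.
Right-hand side: Σy = 151, Σt^2·y = 6349.
So XᵀX·[m, b]ᵀ = Xᵀy: [[6, 142]; [142, 6130]]·[m, b]ᵀ = [151, 6349]ᵀ.
det = 6·6130 − 142² = 16616.
m = (151·6130 − 142·6349)/16616 = 3009/2077; b = (6·6349 − 142·151)/16616 = 4163/4154.
Residuals: 2209/4154, -3027/2077, 3204/2077, -2089/4154, -1094/2077, 857/2077; SSR = 22793/4154.

SSR = 5.487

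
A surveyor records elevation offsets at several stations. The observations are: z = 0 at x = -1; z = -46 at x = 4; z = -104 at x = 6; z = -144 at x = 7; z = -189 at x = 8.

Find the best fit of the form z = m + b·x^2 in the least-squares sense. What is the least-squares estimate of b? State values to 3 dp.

Entries of MᵀM: Σ1 = 5, Σx^2 = 166, Σx^2·x^2 = 8050.
Right-hand side: Σz = -483, Σx^2·z = -23632.
det = 5·8050 − 166² = 12694.
m = ((-483)·8050 − 166·(-23632))/12694 = 17381/6347; b = (5·(-23632) − 166·(-483))/12694 = -18991/6347.

b = -2.992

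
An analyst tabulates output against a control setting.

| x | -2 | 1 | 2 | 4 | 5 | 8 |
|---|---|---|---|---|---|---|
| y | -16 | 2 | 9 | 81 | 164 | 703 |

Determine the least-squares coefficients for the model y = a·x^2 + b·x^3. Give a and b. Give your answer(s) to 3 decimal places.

Compute the Gram sums: Σx^2·x^2 = 5010, Σx^2·x^3 = 36918, Σx^3·x^3 = 281994.
Moment sums: Σx^2·y = 50362, Σx^3·y = 385822.
Eliminating b: 281994·(row 1) − 36918·(row 2) gives 49851216·a = 281994·50362 − 36918·385822 = -41994768, so a = -874891/1038567.
Then b = (385822 − 36918·(-874891/1038567))/281994 = 1535498/1038567.

a = -0.842, b = 1.478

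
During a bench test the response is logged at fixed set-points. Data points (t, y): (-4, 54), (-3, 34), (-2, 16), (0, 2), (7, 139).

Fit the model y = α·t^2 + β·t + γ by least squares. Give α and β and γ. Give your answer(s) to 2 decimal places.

α = 2.97, β = -1.25, γ = 2.14

Normal-equation sums: Σt^2·t^2 = 2754, Σt^2·t = 244, Σt^2 = 78, Σt·t = 78, Σt = -2, Σ1 = 5.
For Aᵀy: Σt^2·y = 8045, Σt·y = 623, Σy = 245.
So AᵀA·[α, β, γ]ᵀ = Aᵀy: [[2754, 244, 78]; [244, 78, -2]; [78, -2, 5]]·[α, β, γ]ᵀ = [8045, 623, 245]ᵀ.
Inverting the 3×3 Gram matrix, [α, β, γ]ᵀ = [318991/107342, -134621/107342, 114825/53671]ᵀ.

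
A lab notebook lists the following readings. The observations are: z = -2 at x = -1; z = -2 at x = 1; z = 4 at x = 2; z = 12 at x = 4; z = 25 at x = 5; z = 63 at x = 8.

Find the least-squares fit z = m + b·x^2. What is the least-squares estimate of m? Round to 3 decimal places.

m = -2.270

Entries of AᵀA: Σ1 = 6, Σx^2 = 111, Σx^2·x^2 = 4995.
Moment sums: Σz = 100, Σx^2·z = 4861.
AᵀA·[m, b]ᵀ = Aᵀz becomes [[6, 111]; [111, 4995]]·[m, b]ᵀ = [100, 4861]ᵀ.
Determinant 6·4995 − 111² = 17649.
m = (100·4995 − 111·4861)/17649 = -361/159; b = (6·4861 − 111·100)/17649 = 6022/5883.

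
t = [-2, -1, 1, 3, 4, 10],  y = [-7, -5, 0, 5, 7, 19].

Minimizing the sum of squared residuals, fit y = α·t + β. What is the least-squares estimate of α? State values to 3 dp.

Normal-equation sums: Σt·t = 131, Σt = 15, Σ1 = 6.
Moment sums: Σt·y = 252, Σy = 19.
Normal equations: [[131, 15]; [15, 6]]·[α, β]ᵀ = [252, 19]ᵀ.
det = 131·6 − 15² = 561.
α = (252·6 − 15·19)/561 = 409/187; β = (131·19 − 15·252)/561 = -1291/561.

α = 2.187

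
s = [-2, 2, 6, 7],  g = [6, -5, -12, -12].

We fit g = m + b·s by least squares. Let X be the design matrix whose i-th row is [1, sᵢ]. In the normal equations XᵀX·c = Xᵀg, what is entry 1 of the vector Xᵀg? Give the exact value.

Entry 1 ↔ basis 1, so (Xᵀg)_{1} = Σᵢ gᵢ = (1)·(6) + (1)·(-5) + (1)·(-12) + (1)·(-12) = -23.

-23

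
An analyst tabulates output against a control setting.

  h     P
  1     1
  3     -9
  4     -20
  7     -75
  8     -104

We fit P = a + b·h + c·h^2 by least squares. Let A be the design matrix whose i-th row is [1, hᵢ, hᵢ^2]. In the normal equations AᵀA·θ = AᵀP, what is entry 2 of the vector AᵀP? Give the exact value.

Entry 2 ↔ basis h, so (AᵀP)_{2} = Σᵢ (h)·Pᵢ = (1)·(1) + (3)·(-9) + (4)·(-20) + (7)·(-75) + (8)·(-104) = -1463.

-1463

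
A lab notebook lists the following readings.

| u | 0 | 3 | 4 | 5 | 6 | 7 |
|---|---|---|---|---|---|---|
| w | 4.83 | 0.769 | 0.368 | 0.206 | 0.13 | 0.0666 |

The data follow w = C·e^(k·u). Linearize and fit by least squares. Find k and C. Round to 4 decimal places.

k = -0.6104, C = 4.6677

With ln wᵢ as the transformed response and uᵢ as the regressor:
Σu = 25.0000, Σ(u)² = 135.0000, Σln w = -6.0166, Σu·ln w = -43.8908.
Equations: 135.0000·k + 25.0000·ln C = -43.8908;  25.0000·k + 6·ln C = -6.0166.
Δ = 135.0000·6 − (25.0000)² = 185.0000; k = (-43.8908·6 − 25.0000·-6.0166)/185.0000 = -0.61042, ln C = (135.0000·-6.0166 − 25.0000·-43.8908)/185.0000 = 1.54066, so C = exp(1.54066) = 4.66768.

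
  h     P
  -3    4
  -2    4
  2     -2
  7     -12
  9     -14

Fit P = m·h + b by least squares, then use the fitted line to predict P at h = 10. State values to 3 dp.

The normal system MᵀM·[m, b]ᵀ = MᵀP is [[147, 13]; [13, 5]]·[m, b]ᵀ = [-234, -20]ᵀ.
Δ = 147·5 − 13² = 566.
m = ((-234)·5 − 13·(-20))/566 = -455/283; b = (147·(-20) − 13·(-234))/566 = 51/283.
At h = 10: P̂ = (-455/283)·(10) + (51/283)·(1) = -4499/283.

P̂ = -15.898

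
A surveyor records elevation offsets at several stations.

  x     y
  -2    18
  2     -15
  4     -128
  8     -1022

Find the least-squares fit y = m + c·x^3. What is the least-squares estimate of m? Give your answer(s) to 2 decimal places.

Entries of AᵀA: Σ1 = 4, Σx^3 = 576, Σx^3·x^3 = 266368.
And Σy = -1147, Σx^3·y = -531720.
So AᵀA·[m, c]ᵀ = Aᵀy: [[4, 576]; [576, 266368]]·[m, c]ᵀ = [-1147, -531720]ᵀ.
Determinant 4·266368 − 576² = 733696.
m = ((-1147)·266368 − 576·(-531720))/733696 = 5833/5732; c = (4·(-531720) − 576·(-1147))/733696 = -45819/22928.

m = 1.02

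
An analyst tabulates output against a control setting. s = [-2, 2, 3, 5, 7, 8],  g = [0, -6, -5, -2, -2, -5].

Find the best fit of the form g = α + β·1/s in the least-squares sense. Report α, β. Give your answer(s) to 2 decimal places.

XᵀX·[α, β]ᵀ = Xᵀg reads: 6·α + (673/840)·β = -20;  (673/840)·α + (484849/705600)·β = -5021/840.
(Σ1 = 6, Σ1/s = 673/840, Σ1/s·1/s = 484849/705600, Σg = -20, Σ1/s·g = -5021/840.)
Δ = 6·(484849/705600) − (673/840)² = 491233/141120.
α = ((-20)·(484849/705600) − (673/840)·(-5021/840))/(491233/141120) = -6317847/2456165; β = (6·(-5021/840) − (673/840)·(-20))/(491233/141120) = -2799888/491233.

α = -2.57, β = -5.70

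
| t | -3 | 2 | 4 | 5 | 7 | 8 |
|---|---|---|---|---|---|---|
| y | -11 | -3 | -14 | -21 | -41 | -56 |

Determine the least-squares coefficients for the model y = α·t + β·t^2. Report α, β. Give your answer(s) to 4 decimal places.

α = 0.5996, β = -0.9455

Normal-equation sums: Σt·t = 167, Σt·t^2 = 1025, Σt^2·t^2 = 7475.
Right-hand side: Σt·y = -869, Σt^2·y = -6453.
Normal equations: [[167, 1025]; [1025, 7475]]·[α, β]ᵀ = [-869, -6453]ᵀ.
Eliminating β: 7475·(row 1) − 1025·(row 2) gives 197700·α = 7475·(-869) − 1025·(-6453) = 118550, so α = 2371/3954.
Then β = ((-6453) − 1025·(2371/3954))/7475 = -93463/98850.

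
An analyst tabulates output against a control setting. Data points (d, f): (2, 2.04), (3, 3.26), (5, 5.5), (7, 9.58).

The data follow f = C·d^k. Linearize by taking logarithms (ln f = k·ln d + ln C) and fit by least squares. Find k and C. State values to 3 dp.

Taking logs, ln f = k·ln d + ln C, so regress ln f on ln d.
XᵀX = [[8.0643, 5.3471]; [5.3471, 4]], rhs = [8.9333, 5.8591]ᵀ  (here Σln d = 5.3471, Σ(ln d)² = 8.0643, Σln f = 5.8591, Σln d·ln f = 8.9333).
Slope k = (n·Σln d·ln f − Σln d·Σln f)/(n·Σ(ln d)² − (Σln d)²) = (4·8.9333 − 5.3471·5.8591)/3.6655 = 1.20142; ln C = (Σln f − k·Σln d)/n = -0.14125, so C = exp(-0.14125) = 0.86827.

k = 1.201, C = 0.868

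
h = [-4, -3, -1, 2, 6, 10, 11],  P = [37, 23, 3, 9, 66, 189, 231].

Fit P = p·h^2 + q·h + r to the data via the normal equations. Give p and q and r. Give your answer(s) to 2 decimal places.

The normal equations are: 26291·p + 2463·q + 287·r = 50065;  2463·p + 287·q + 21·r = 4625;  287·p + 21·q + 7·r = 558.
Solving the 3×3 system (Gaussian elimination) gives p = 681193/343486, q = -346625/343486, r = 156451/109291.

p = 1.98, q = -1.01, r = 1.43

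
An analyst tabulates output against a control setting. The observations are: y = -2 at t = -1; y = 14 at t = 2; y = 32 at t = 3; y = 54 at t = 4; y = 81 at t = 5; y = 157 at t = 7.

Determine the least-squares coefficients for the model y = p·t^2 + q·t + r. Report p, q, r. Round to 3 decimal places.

Entries of MᵀM: Σt^2·t^2 = 3380, Σt^2·t = 566, Σt^2 = 104, Σt·t = 104, Σt = 20, Σ1 = 6.
Moment sums: Σt^2·y = 10924, Σt·y = 1846, Σy = 336.
MᵀM·[p, q, r]ᵀ = Mᵀy becomes [[3380, 566, 104]; [566, 104, 20]; [104, 20, 6]]·[p, q, r]ᵀ = [10924, 1846, 336]ᵀ.
Inverting the 3×3 Gram matrix, [p, q, r]ᵀ = [159/55, 948/385, -892/385]ᵀ.

p = 2.891, q = 2.462, r = -2.317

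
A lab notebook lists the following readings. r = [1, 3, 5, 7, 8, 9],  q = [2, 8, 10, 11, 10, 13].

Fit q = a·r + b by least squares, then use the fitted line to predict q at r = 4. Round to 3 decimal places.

q̂ = 7.326

Forming AᵀA = [[229, 33]; [33, 6]] and Aᵀq = [350, 54]ᵀ gives AᵀA·[a, b]ᵀ = Aᵀq.
Determinant 229·6 − 33² = 285.
a = (350·6 − 33·54)/285 = 106/95; b = (229·54 − 33·350)/285 = 272/95.
At r = 4: q̂ = (106/95)·(4) + (272/95)·(1) = 696/95.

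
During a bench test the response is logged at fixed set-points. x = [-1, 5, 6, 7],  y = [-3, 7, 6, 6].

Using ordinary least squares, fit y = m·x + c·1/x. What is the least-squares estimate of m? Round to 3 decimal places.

m = 0.966

The normal system AᵀA·[m, c]ᵀ = Aᵀy is [[111, 4]; [4, 47989/44100]]·[m, c]ᵀ = [116, 219/35]ᵀ.
Eliminating c: (47989/44100)·(row 1) − 4·(row 2) gives (1540393/14700)·m = (47989/44100)·116 − 4·(219/35) = 1115741/11025, so m = 4462964/4621179.
Then c = ((219/35) − 4·(4462964/4621179))/(47989/44100) = 3388980/1540393.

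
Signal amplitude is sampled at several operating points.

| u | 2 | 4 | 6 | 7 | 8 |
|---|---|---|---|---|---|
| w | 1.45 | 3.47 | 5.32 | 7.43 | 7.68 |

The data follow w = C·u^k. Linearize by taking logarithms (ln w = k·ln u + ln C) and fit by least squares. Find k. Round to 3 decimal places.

k = 1.230

Let Y = ln w. Fitting Y = k·ln u + ln C by least squares:
Σln u = 7.8966, Σ(ln u)² = 13.7233, Σln w = 7.3313, Σln u·ln w = 13.1190.
Normal system: [[13.7233, 7.8966]; [7.8966, 5]]·[k, ln C]ᵀ = [13.1190, 7.3313]ᵀ.
Slope k = (n·Σln u·ln w − Σln u·Σln w)/(n·Σ(ln u)² − (Σln u)²) = (5·13.1190 − 7.8966·7.3313)/6.2610 = 1.23023; ln C = (Σln w − k·Σln u)/n = -0.47665.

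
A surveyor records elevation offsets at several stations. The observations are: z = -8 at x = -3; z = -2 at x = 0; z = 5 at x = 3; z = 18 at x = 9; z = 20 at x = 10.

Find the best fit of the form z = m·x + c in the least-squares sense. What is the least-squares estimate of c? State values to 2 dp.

c = -1.66

Sums needed: Σx·x = 199, Σx = 19, Σ1 = 5.
Moment sums: Σx·z = 401, Σz = 33.
Normal equations: [[199, 19]; [19, 5]]·[m, c]ᵀ = [401, 33]ᵀ.
Eliminating c: 5·(row 1) − 19·(row 2) gives 634·m = 5·401 − 19·33 = 1378, so m = 689/317.
Then c = (33 − 19·(689/317))/5 = -526/317.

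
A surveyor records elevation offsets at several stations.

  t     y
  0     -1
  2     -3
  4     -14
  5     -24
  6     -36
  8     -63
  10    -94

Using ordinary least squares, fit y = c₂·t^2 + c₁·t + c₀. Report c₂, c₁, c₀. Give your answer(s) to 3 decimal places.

Forming XᵀX = [[16289, 1925, 245]; [1925, 245, 35]; [245, 35, 7]] and Xᵀy = [-15564, -1842, -235]ᵀ gives XᵀX·[c₂, c₁, c₀]ᵀ = Xᵀy.
Inverting the 3×3 Gram matrix, [c₂, c₁, c₀]ᵀ = [-223/238, -27/170, 2/119]ᵀ.

c₂ = -0.937, c₁ = -0.159, c₀ = 0.017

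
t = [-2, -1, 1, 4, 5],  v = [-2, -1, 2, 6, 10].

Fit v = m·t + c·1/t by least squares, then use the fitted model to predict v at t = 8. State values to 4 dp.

The normal system XᵀX·[m, c]ᵀ = Xᵀv is [[47, 5]; [5, 941/400]]·[m, c]ᵀ = [81, 15/2]ᵀ.
Eliminating c: (941/400)·(row 1) − 5·(row 2) gives (34227/400)·m = (941/400)·81 − 5·(15/2) = 61221/400, so m = 20407/11409.
Then c = ((15/2) − 5·(20407/11409))/(941/400) = -7000/11409.
At t = 8: v̂ = (20407/11409)·(8) + (-7000/11409)·(1/8) = 54127/3803.

v̂ = 14.2327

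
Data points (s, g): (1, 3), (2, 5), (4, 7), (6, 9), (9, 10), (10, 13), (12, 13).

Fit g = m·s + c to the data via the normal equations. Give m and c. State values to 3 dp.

Normal-equation sums: Σs·s = 382, Σs = 44, Σ1 = 7.
Right-hand side: Σs·g = 471, Σg = 60.
Normal equations: [[382, 44]; [44, 7]]·[m, c]ᵀ = [471, 60]ᵀ.
Determinant 382·7 − 44² = 738.
m = (471·7 − 44·60)/738 = 73/82; c = (382·60 − 44·471)/738 = 122/41.

m = 0.890, c = 2.976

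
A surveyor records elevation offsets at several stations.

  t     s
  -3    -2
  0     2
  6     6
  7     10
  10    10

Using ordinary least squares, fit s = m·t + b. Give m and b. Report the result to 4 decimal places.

Setting ∂/∂m … = 0 gives: 194·m + 20·b = 212;  20·m + 5·b = 26.
Δ = 194·5 − 20² = 570.
m = (212·5 − 20·26)/570 = 18/19; b = (194·26 − 20·212)/570 = 134/95.

m = 0.9474, b = 1.4105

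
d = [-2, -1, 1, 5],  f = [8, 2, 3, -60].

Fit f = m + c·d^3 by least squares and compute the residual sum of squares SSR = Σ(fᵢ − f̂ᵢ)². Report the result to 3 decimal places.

SSR = 3.451

Entries of XᵀX: Σ1 = 4, Σd^3 = 117, Σd^3·d^3 = 15691.
And Σf = -47, Σd^3·f = -7563.
Determinant 4·15691 − 117² = 49075.
m = ((-47)·15691 − 117·(-7563))/49075 = 11338/3775; c = (4·(-7563) − 117·(-47))/49075 = -24753/49075.
Residuals: 47182/49075, -73997/49075, 24584/49075, 2231/49075; SSR = 169354/49075.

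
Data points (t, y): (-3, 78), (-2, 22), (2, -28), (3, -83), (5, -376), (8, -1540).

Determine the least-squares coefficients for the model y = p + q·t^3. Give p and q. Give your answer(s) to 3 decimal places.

p = -2.434, q = -3.002

Entries of MᵀM: Σ1 = 6, Σt^3 = 637, Σt^3·t^3 = 279355.
For Mᵀy: Σy = -1927, Σt^3·y = -840227.
Δ = 6·279355 − 637² = 1270361.
p = ((-1927)·279355 − 637·(-840227))/1270361 = -3092486/1270361; q = (6·(-840227) − 637·(-1927))/1270361 = -3813863/1270361.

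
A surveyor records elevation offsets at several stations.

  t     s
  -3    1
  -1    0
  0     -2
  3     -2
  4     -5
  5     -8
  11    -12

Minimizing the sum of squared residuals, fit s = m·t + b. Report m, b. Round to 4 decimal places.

m = -0.9658, b = -1.3786

With design matrix X, XᵀX = [[181, 19]; [19, 7]] and Xᵀs = [-201, -28]ᵀ.
Determinant 181·7 − 19² = 906.
m = ((-201)·7 − 19·(-28))/906 = -875/906; b = (181·(-28) − 19·(-201))/906 = -1249/906.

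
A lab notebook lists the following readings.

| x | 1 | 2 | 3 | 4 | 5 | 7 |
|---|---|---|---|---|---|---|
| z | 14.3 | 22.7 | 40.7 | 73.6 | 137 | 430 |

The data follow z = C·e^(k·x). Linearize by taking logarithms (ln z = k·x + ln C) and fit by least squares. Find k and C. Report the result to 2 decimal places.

k = 0.58, C = 7.52

Let Y = ln z. Fitting Y = k·x + ln C by least squares:
XᵀX = [[104.0000, 22.0000]; [22.0000, 6]], rhs = [104.2647, 24.7713]ᵀ  (here Σx = 22.0000, Σ(x)² = 104.0000, Σln z = 24.7713, Σx·ln z = 104.2647).
Solving (det = 140.0000): k = 0.57586, ln C = 2.01706, so C = exp(2.01706) = 7.51623.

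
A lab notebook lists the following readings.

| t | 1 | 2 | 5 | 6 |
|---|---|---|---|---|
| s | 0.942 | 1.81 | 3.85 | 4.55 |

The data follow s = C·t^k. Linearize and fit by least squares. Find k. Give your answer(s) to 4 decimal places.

Taking logs, ln s = k·ln t + ln C, so regress ln s on ln t.
Σln t = 4.0943, Σ(ln t)² = 6.2811, Σln s = 3.3968, Σln t·ln s = 5.2956.
Equations: 6.2811·k + 4.0943·ln C = 5.2956;  4.0943·k + 4·ln C = 3.3968.
Slope k = (n·Σln t·ln s − Σln t·Σln s)/(n·Σ(ln t)² − (Σln t)²) = (4·5.2956 − 4.0943·3.3968)/8.3609 = 0.87012; ln C = (Σln s − k·Σln t)/n = -0.04145.

k = 0.8701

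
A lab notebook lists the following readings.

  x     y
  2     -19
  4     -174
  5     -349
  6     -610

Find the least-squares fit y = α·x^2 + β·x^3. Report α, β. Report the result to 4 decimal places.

Sums needed: Σx^2·x^2 = 2193, Σx^2·x^3 = 11957, Σx^3·x^3 = 66441.
And Σx^2·y = -33545, Σx^3·y = -186673.
MᵀM·[α, β]ᵀ = Mᵀy becomes [[2193, 11957]; [11957, 66441]]·[α, β]ᵀ = [-33545, -186673]ᵀ.
Eliminating β: 66441·(row 1) − 11957·(row 2) gives 2735264·α = 66441·(-33545) − 11957·(-186673) = 3285716, so α = 117347/97688.
Then β = ((-186673) − 11957·(117347/97688))/66441 = -295583/97688.

α = 1.2012, β = -3.0258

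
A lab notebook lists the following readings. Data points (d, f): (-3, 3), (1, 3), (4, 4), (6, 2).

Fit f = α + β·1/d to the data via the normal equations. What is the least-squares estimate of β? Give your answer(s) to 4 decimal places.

The normal system MᵀM·[α, β]ᵀ = Mᵀf is [[4, 13/12]; [13/12, 173/144]]·[α, β]ᵀ = [12, 10/3]ᵀ.
Determinant 4·(173/144) − (13/12)² = 523/144.
α = (12·(173/144) − (13/12)·(10/3))/(523/144) = 1556/523; β = (4·(10/3) − (13/12)·12)/(523/144) = 48/523.

β = 0.0918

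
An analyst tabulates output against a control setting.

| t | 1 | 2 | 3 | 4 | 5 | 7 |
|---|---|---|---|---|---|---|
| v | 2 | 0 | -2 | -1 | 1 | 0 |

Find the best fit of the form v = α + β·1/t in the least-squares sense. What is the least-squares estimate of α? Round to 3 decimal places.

α = -1.032

Forming AᵀA = [[6, 1019/420]; [1019/420, 261781/176400]] and Aᵀv = [0, 77/60]ᵀ gives AᵀA·[α, β]ᵀ = Aᵀv.
Eliminating β: (261781/176400)·(row 1) − (1019/420)·(row 2) gives (21293/7056)·α = (261781/176400)·0 − (1019/420)·(77/60) = -11209/3600, so α = -549241/532325.
Then β = ((77/60) − (1019/420)·(-549241/532325))/(261781/176400) = 271656/106465.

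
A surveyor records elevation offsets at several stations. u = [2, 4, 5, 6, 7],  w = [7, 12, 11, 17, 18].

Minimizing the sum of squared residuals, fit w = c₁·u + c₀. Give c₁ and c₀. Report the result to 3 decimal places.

c₁ = 2.230, c₀ = 2.297

From the data, Σu·u = 130, Σu = 24, Σ1 = 5.
Moment sums: Σu·w = 345, Σw = 65.
Normal equations: [[130, 24]; [24, 5]]·[c₁, c₀]ᵀ = [345, 65]ᵀ.
Eliminating c₀: 5·(row 1) − 24·(row 2) gives 74·c₁ = 5·345 − 24·65 = 165, so c₁ = 165/74.
Then c₀ = (65 − 24·(165/74))/5 = 85/37.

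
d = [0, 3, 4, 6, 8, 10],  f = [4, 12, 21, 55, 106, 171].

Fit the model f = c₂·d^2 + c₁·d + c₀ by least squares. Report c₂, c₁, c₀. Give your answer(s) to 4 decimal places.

c₂ = 2.0453, c₁ = -3.7206, c₀ = 4.0255

Entries of XᵀX: Σd^2·d^2 = 15729, Σd^2·d = 1819, Σd^2 = 225, Σd·d = 225, Σd = 31, Σ1 = 6.
And Σd^2·f = 26308, Σd·f = 3008, Σf = 369.
So XᵀX·[c₂, c₁, c₀]ᵀ = Xᵀf: [[15729, 1819, 225]; [1819, 225, 31]; [225, 31, 6]]·[c₂, c₁, c₀]ᵀ = [26308, 3008, 369]ᵀ.
Row-reducing yields c₂ = 64027/31305, c₁ = -38824/10435, c₀ = 126017/31305.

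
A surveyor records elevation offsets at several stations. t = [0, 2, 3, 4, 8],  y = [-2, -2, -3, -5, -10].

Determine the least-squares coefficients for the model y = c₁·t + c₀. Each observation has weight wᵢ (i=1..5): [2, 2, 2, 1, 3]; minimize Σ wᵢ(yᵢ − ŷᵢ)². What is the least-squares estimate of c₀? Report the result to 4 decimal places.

c₀ = -0.6674

The normal system AᵀWA·[c₁, c₀]ᵀ = AᵀWy is [[234, 38]; [38, 10]]·[c₁, c₀]ᵀ = [-286, -49]ᵀ.
Δ = 234·10 − 38² = 896.
c₁ = ((-286)·10 − 38·(-49))/896 = -499/448; c₀ = (234·(-49) − 38·(-286))/896 = -299/448.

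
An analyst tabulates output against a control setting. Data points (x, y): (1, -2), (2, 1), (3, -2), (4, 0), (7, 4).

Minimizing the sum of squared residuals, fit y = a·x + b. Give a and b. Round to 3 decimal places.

Compute the Gram sums: Σx·x = 79, Σx = 17, Σ1 = 5.
And Σx·y = 22, Σy = 1.
Δ = 79·5 − 17² = 106.
a = (22·5 − 17·1)/106 = 93/106; b = (79·1 − 17·22)/106 = -295/106.

a = 0.877, b = -2.783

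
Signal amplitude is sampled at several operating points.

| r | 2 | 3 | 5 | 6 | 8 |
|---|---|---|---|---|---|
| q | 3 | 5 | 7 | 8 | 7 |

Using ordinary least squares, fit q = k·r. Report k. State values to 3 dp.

From the data, Σr·r = 138.
Moment sums: Σr·q = 160.
Hence k = 160 / 138 ≈ 1.15942.

k = 1.159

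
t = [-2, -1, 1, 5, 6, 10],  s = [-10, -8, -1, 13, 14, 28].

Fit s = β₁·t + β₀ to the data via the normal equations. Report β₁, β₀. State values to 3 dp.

β₁ = 3.201, β₀ = -4.137

The normal equations are: 167·β₁ + 19·β₀ = 456;  19·β₁ + 6·β₀ = 36.
(Σt·t = 167, Σt = 19, Σ1 = 6, Σt·s = 456, Σs = 36.)
det = 167·6 − 19² = 641.
β₁ = (456·6 − 19·36)/641 = 2052/641; β₀ = (167·36 − 19·456)/641 = -2652/641.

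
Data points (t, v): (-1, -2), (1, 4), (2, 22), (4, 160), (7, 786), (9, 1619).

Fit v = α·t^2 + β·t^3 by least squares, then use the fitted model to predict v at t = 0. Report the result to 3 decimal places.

The normal system AᵀA·[α, β]ᵀ = Aᵀv is [[9236, 76912]; [76912, 653252]]·[α, β]ᵀ = [172303, 1460271]ᵀ.
Determinant 9236·653252 − 76912² = 117979728.
α = (172303·653252 − 76912·1460271)/117979728 = 61229051/29494932; β = (9236·1460271 − 76912·172303)/117979728 = 58723655/29494932.
At t = 0: v̂ = (61229051/29494932)·(0) + (58723655/29494932)·(0) = 0.

v̂ = 0.000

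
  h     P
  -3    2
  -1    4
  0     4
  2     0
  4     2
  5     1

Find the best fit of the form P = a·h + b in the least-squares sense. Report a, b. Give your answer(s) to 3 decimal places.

From the data, Σh·h = 55, Σh = 7, Σ1 = 6.
Right-hand side: Σh·P = 3, ΣP = 13.
Normal equations: [[55, 7]; [7, 6]]·[a, b]ᵀ = [3, 13]ᵀ.
Eliminating b: 6·(row 1) − 7·(row 2) gives 281·a = 6·3 − 7·13 = -73, so a = -73/281.
Then b = (13 − 7·(-73/281))/6 = 694/281.

a = -0.260, b = 2.470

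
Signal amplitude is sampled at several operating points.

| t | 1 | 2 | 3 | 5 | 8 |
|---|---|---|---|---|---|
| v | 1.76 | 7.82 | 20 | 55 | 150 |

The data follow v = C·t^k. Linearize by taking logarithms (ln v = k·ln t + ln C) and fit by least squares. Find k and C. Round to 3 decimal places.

Let Y = ln v. Fitting Y = k·ln t + ln C by least squares:
Σln t = 5.4806, Σ(ln t)² = 8.6018, Σln v = 14.6357, Σln t·ln v = 21.5856.
Normal system: [[8.6018, 5.4806]; [5.4806, 5]]·[k, ln C]ᵀ = [21.5856, 14.6357]ᵀ.
Δ = 8.6018·5 − (5.4806)² = 12.9714; k = (21.5856·5 − 5.4806·14.6357)/12.9714 = 2.13662, ln C = (8.6018·14.6357 − 5.4806·21.5856)/12.9714 = 0.58513, so C = exp(0.58513) = 1.79522.

k = 2.137, C = 1.795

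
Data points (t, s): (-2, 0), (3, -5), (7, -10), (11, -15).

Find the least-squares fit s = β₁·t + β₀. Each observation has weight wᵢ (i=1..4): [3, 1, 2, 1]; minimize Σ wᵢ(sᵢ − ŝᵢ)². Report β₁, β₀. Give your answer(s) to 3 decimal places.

Sums needed: Σwᵢ·t·t = 240, Σwᵢ·t = 22, Σwᵢ·1 = 7.
For MᵀWs: Σwᵢ·t·s = -320, Σwᵢ·s = -40.
Determinant 240·7 − 22² = 1196.
β₁ = ((-320)·7 − 22·(-40))/1196 = -340/299; β₀ = (240·(-40) − 22·(-320))/1196 = -640/299.

β₁ = -1.137, β₀ = -2.140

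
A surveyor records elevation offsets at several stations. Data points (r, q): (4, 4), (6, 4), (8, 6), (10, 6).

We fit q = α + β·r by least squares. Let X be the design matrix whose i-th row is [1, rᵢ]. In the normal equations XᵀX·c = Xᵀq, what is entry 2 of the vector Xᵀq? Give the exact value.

Entry 2 ↔ basis r, so (Xᵀq)_{2} = Σᵢ (r)·qᵢ = (4)·(4) + (6)·(4) + (8)·(6) + (10)·(6) = 148.

148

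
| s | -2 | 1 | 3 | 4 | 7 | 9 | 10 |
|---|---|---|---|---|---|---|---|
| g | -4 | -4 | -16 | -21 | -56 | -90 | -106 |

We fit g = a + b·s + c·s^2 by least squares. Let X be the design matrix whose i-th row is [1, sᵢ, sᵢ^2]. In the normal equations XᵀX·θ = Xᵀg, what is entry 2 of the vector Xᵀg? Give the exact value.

-2390

Entry 2 ↔ basis s, so (Xᵀg)_{2} = Σᵢ (s)·gᵢ = (-2)·(-4) + (1)·(-4) + (3)·(-16) + (4)·(-21) + (7)·(-56) + (9)·(-90) + (10)·(-106) = -2390.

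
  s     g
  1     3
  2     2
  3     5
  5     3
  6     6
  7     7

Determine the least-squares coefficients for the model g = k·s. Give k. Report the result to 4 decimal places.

k = 0.9839

With design matrix A, AᵀA = [[124]] and Aᵀg = [122]ᵀ.
k = 122/124 = 0.983871.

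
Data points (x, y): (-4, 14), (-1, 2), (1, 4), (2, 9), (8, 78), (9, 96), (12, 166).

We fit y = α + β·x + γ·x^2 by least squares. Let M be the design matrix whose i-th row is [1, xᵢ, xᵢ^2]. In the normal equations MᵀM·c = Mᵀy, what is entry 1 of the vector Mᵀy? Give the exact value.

369

Entry 1 ↔ basis 1, so (Mᵀy)_{1} = Σᵢ yᵢ = (1)·(14) + (1)·(2) + (1)·(4) + (1)·(9) + (1)·(78) + (1)·(96) + (1)·(166) = 369.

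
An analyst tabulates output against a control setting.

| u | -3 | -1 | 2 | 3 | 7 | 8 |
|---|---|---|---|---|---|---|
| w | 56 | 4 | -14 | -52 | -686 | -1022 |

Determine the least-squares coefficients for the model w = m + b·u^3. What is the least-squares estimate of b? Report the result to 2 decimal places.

b = -2.00

AᵀA·[m, b]ᵀ = Aᵀw reads: 6·m + 862·b = -1714;  862·m + 381316·b = -761594.
Determinant 6·381316 − 862² = 1544852.
m = ((-1714)·381316 − 862·(-761594))/1544852 = 729601/386213; b = (6·(-761594) − 862·(-1714))/1544852 = -773024/386213.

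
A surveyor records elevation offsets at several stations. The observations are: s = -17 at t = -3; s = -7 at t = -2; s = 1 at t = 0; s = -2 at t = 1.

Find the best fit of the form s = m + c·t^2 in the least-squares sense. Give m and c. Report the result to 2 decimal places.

Sums needed: Σ1 = 4, Σt^2 = 14, Σt^2·t^2 = 98.
And Σs = -25, Σt^2·s = -183.
So AᵀA·[m, c]ᵀ = Aᵀs: [[4, 14]; [14, 98]]·[m, c]ᵀ = [-25, -183]ᵀ.
Δ = 4·98 − 14² = 196.
m = ((-25)·98 − 14·(-183))/196 = 4/7; c = (4·(-183) − 14·(-25))/196 = -191/98.

m = 0.57, c = -1.95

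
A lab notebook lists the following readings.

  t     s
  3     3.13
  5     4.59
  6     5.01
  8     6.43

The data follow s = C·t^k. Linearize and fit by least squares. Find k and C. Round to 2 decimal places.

With ln sᵢ as the transformed response and ln tᵢ as the regressor:
AᵀA = [[11.3317, 6.5793]; [6.5793, 4]], rhs = [10.4632, 6.1373]ᵀ  (here Σln t = 6.5793, Σ(ln t)² = 11.3317, Σln s = 6.1373, Σln t·ln s = 10.4632).
Solving (det = 2.0403): k = 0.72241, ln C = 0.34610, so C = exp(0.34610) = 1.41355.

k = 0.72, C = 1.41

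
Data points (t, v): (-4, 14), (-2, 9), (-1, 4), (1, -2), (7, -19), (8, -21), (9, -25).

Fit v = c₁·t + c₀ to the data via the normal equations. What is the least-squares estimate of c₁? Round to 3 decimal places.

Entries of MᵀM: Σt·t = 216, Σt = 18, Σ1 = 7.
For Mᵀv: Σt·v = -606, Σv = -40.
MᵀM·[c₁, c₀]ᵀ = Mᵀv becomes [[216, 18]; [18, 7]]·[c₁, c₀]ᵀ = [-606, -40]ᵀ.
Δ = 216·7 − 18² = 1188.
c₁ = ((-606)·7 − 18·(-40))/1188 = -587/198; c₀ = (216·(-40) − 18·(-606))/1188 = 21/11.

c₁ = -2.965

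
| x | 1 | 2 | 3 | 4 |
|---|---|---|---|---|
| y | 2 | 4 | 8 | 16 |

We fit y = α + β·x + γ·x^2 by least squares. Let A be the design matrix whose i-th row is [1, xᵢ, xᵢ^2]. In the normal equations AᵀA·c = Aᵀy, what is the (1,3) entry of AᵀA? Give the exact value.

Row 1 ↔ basis 1, column 3 ↔ basis x^2, so (AᵀA)_{1,3} = Σᵢ x^2 = (1)·(1) + (1)·(4) + (1)·(9) + (1)·(16) = 30.

30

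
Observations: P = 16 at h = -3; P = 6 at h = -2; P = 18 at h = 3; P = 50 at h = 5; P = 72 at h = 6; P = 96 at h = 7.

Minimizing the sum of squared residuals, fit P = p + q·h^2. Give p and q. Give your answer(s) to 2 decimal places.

The normal system AᵀA·[p, q]ᵀ = AᵀP is [[6, 132]; [132, 4500]]·[p, q]ᵀ = [258, 8876]ᵀ.
Eliminating q: 4500·(row 1) − 132·(row 2) gives 9576·p = 4500·258 − 132·8876 = -10632, so p = -443/399.
Then q = (8876 − 132·(-443/399))/4500 = 800/399.

p = -1.11, q = 2.01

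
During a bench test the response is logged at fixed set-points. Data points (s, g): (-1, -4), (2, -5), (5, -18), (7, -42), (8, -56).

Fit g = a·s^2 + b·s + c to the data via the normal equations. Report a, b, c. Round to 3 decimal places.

a = -1.029, b = 1.542, c = -2.055

The normal system AᵀA·[a, b, c]ᵀ = Aᵀg is [[7139, 987, 143]; [987, 143, 21]; [143, 21, 5]]·[a, b, c]ᵀ = [-6116, -838, -125]ᵀ.
Solving the 3×3 system (Gaussian elimination) gives a = -2179/2118, b = 1089/706, c = -2176/1059.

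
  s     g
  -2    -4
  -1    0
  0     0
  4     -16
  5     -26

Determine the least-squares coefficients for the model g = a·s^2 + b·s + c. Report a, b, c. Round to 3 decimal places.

a = -1.064, b = 0.051, c = 0.528

The normal system AᵀA·[a, b, c]ᵀ = Aᵀg is [[898, 180, 46]; [180, 46, 6]; [46, 6, 5]]·[a, b, c]ᵀ = [-922, -186, -46]ᵀ.
Row-reducing yields a = -3787/3559, b = 183/3559, c = 1878/3559.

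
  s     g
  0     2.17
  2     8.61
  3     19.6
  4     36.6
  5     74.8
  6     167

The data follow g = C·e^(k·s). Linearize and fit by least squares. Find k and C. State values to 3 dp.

k = 0.720, C = 2.131

Let Y = ln g. Fitting Y = k·s + ln C by least squares:
XᵀX = [[90.0000, 20.0000]; [20.0000, 6]], rhs = [79.9147, 18.9360]ᵀ  (here Σs = 20.0000, Σ(s)² = 90.0000, Σln g = 18.9360, Σs·ln g = 79.9147).
Solving (det = 140.0000): k = 0.71977, ln C = 0.75679, so C = exp(0.75679) = 2.13141.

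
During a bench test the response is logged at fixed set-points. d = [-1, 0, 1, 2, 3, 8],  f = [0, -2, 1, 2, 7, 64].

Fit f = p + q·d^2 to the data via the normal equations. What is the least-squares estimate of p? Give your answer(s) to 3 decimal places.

Setting ∂/∂p … = 0 gives: 6·p + 79·q = 72;  79·p + 4195·q = 4168.
(Σ1 = 6, Σd^2 = 79, Σd^2·d^2 = 4195, Σf = 72, Σd^2·f = 4168.)
Δ = 6·4195 − 79² = 18929.
p = (72·4195 − 79·4168)/18929 = -1184/823; q = (6·4168 − 79·72)/18929 = 840/823.

p = -1.439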